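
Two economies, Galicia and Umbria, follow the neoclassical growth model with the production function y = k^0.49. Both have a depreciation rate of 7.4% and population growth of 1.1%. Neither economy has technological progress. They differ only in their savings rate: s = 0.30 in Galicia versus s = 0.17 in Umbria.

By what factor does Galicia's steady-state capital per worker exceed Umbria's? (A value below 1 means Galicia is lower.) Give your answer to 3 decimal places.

ratio ≈ 3.046

Steady-state k* = [s/(n + δ)]^(1/(1−α)), so the ratio is [ (s_G/(n + δ)_G) / (s_U/(n + δ)_U) ]^1.9608.
s_G/(n + δ)_G = 0.30/0.085 = 3.5294; s_U/(n + δ)_U = 0.17/0.085 = 2.0000.
Ratio = (3.5294/2.0000)^1.9608 = 1.7647^1.9608 ≈ 3.0456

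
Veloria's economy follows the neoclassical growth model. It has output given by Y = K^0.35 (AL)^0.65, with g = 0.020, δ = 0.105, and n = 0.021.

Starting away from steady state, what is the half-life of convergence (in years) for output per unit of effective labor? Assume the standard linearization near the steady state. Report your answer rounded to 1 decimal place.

t_½ ≈ 7.3 years

Near the steady state the convergence rate is λ = (1 − α)(n + g + δ).
λ = (1 − 0.35) × 0.146 = 0.65 × 0.146 = 0.0949
Half-life = ln 2 / λ = 0.6931 / 0.0949 ≈ 7.30 years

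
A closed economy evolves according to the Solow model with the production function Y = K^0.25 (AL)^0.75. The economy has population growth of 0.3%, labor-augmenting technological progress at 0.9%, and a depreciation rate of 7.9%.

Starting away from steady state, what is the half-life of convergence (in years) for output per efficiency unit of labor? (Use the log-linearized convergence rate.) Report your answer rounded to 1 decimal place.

t_½ ≈ 10.2 years

Near the steady state the convergence rate is λ = (1 − α)(n + g + δ).
λ = (1 − 0.25) × 0.091 = 0.75 × 0.091 = 0.06825
Half-life = ln 2 / λ = 0.6931 / 0.06825 ≈ 10.16 years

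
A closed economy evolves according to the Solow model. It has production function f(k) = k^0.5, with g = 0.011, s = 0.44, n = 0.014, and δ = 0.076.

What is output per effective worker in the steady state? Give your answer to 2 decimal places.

y* ≈ 4.36

In steady state, investment equals break-even investment: s·k^α = (n + g + δ)·k.
Rearranging, k^(1−α) = s / (n + g + δ).
k^0.5 = 0.44 / (0.014 + 0.011 + 0.076) = 0.44 / 0.101 = 4.3564
k* = 4.3564^(1/0.5) ≈ 18.9782
y* = (k*)^α = 18.9782^0.5 ≈ 4.3564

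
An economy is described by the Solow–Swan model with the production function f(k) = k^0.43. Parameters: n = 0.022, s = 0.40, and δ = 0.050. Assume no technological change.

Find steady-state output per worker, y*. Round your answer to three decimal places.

In steady state, investment equals break-even investment: s·k^α = (n + δ)·k.
Dividing both sides by k: k^(1−α) = s / (n + δ).
k^0.57 = 0.40 / (0.022 + 0.050) = 0.40 / 0.072 = 5.5556
k* = 5.5556^(1/0.57) ≈ 20.2556
y* = (k*)^α = 20.2556^0.43 ≈ 3.6460

y* ≈ 3.646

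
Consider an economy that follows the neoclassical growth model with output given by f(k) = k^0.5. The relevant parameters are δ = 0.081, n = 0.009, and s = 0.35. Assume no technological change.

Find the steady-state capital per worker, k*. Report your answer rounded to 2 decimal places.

k* ≈ 15.12

Steady state requires s·f(k) = (n + δ)·k, i.e. s·k^α = (n + δ)·k.
Dividing both sides by k: k^(1−α) = s / (n + δ).
k^0.5 = 0.35 / (0.009 + 0.081) = 0.35 / 0.090 = 3.8889
k* = 3.8889^(1/0.5) ≈ 15.1235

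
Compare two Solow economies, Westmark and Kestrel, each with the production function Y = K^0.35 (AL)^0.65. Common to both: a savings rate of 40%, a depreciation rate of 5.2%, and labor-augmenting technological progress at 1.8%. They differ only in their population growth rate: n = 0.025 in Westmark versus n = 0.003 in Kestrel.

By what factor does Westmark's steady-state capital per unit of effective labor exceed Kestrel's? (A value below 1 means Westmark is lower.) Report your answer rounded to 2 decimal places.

Steady-state k* = [s/(n + g + δ)]^(1/(1−α)), so the ratio is [ (s_W/(n + g + δ)_W) / (s_K/(n + g + δ)_K) ]^1.5385.
s_W/(n + g + δ)_W = 0.40/0.095 = 4.2105; s_K/(n + g + δ)_K = 0.40/0.073 = 5.4795.
Ratio = (4.2105/5.4795)^1.5385 = 0.7684^1.5385 ≈ 0.6668

k*_W / k*_K ≈ 0.67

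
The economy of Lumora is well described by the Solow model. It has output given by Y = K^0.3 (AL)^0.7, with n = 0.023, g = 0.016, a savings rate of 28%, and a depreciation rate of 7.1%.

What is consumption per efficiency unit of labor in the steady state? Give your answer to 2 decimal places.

Steady state requires s·f(k) = (n + g + δ)·k, i.e. s·k^α = (n + g + δ)·k.
Rearranging, k^(1−α) = s / (n + g + δ).
k^0.7 = 0.28 / (0.023 + 0.016 + 0.071) = 0.28 / 0.110 = 2.5455
k* = 2.5455^(1/0.7) ≈ 3.7991
y* = (k*)^α = 3.7991^0.3 ≈ 1.4925
c* = (1 − s)·y* = (1 − 0.28) × 1.4925 ≈ 1.0746

c* ≈ 1.07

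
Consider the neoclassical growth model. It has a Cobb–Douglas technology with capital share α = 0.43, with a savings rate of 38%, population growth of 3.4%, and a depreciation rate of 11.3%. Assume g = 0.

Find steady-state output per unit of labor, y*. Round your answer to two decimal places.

y* = 2.05

In steady state, investment equals break-even investment: s·k^α = (n + δ)·k.
Dividing both sides by k: k^(1−α) = s / (n + δ).
k^0.57 = 0.38 / (0.034 + 0.113) = 0.38 / 0.147 = 2.5850
k* = 2.5850^(1/0.57) ≈ 5.2919
y* = (k*)^α = 5.2919^0.43 ≈ 2.0472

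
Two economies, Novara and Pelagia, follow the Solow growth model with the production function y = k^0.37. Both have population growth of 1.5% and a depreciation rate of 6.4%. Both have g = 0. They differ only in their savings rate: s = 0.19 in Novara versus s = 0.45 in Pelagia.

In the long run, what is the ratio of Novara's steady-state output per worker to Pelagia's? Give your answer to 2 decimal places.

ratio ≈ 0.60

Steady-state y* = [s/(n + δ)]^(α/(1−α)), so the ratio is [ (s_N/(n + δ)_N) / (s_P/(n + δ)_P) ]^0.5873.
s_N/(n + δ)_N = 0.19/0.079 = 2.4051; s_P/(n + δ)_P = 0.45/0.079 = 5.6962.
Ratio = (2.4051/5.6962)^0.5873 = 0.4222^0.5873 ≈ 0.6027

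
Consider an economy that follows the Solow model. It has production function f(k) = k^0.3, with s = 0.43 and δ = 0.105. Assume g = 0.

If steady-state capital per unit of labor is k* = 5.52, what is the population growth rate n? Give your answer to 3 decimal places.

n ≈ 0.025

In steady state, investment equals break-even investment: s·k^α = (n + δ)·k.
So s / (n + δ) = (k*)^(1−α) = 5.52^0.7 = 3.3064.
Therefore n + δ = s / 3.3064 = 0.43 / 3.3064 = 0.1301, so n = 0.1301 − 0.105 = 0.0251.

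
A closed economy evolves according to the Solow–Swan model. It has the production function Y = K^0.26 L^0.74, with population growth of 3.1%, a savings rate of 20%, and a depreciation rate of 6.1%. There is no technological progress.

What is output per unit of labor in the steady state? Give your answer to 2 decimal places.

y* = 1.31

In steady state, investment equals break-even investment: s·k^α = (n + δ)·k.
Rearranging, k^(1−α) = s / (n + δ).
k^0.74 = 0.20 / (0.031 + 0.061) = 0.20 / 0.092 = 2.1739
k* = 2.1739^(1/0.74) ≈ 2.8558
y* = (k*)^α = 2.8558^0.26 ≈ 1.3137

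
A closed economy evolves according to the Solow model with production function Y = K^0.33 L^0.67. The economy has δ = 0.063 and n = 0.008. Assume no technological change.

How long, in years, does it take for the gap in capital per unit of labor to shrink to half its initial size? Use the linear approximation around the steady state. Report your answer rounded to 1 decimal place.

t_½ ≈ 14.6 years

Near the steady state the convergence rate is λ = (1 − α)(n + δ).
λ = (1 − 0.33) × 0.071 = 0.67 × 0.071 = 0.04757
Half-life = ln 2 / λ = 0.6931 / 0.04757 ≈ 14.57 years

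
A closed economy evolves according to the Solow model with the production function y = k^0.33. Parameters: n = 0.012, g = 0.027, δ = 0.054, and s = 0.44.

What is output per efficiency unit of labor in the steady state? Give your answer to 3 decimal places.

At the steady state, Δk = 0, so s·k^α = (n + g + δ)·k.
Rearranging, k^(1−α) = s / (n + g + δ).
k^0.67 = 0.44 / (0.012 + 0.027 + 0.054) = 0.44 / 0.093 = 4.7312
k* = 4.7312^(1/0.67) ≈ 10.1723
y* = (k*)^α = 10.1723^0.33 ≈ 2.1500

y* = 2.150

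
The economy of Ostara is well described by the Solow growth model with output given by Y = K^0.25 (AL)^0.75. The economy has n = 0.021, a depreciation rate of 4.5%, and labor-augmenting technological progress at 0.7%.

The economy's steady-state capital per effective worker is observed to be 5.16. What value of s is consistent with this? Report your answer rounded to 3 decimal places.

s ≈ 0.250

In steady state, investment equals break-even investment: s·k^α = (n + g + δ)·k.
So s / (n + g + δ) = (k*)^(1−α) = 5.16^0.75 = 3.4236.
Therefore s = 3.4236 × (n + g + δ) = 3.4236 × 0.073 = 0.2499.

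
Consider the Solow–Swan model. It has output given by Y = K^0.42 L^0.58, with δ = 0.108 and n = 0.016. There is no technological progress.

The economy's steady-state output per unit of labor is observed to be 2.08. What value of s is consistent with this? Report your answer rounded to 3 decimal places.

s ≈ 0.341

At the steady state, Δk = 0, so s·k^α = (n + δ)·k.
Since y* = [s/(n + δ)]^(α/(1−α)), we have s/(n + δ) = (y*)^((1−α)/α) = 2.08^1.381 = 2.7494.
Therefore s = 2.7494 × (n + δ) = 2.7494 × 0.124 = 0.3409.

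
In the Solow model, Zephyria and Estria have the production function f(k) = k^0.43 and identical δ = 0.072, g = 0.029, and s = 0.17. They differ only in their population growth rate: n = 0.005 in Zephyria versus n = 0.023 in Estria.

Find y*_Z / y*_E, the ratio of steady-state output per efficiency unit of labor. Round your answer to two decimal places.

y*_Z / y*_E ≈ 1.13

Steady-state y* = [s/(n + g + δ)]^(α/(1−α)), so the ratio is [ (s_Z/(n + g + δ)_Z) / (s_E/(n + g + δ)_E) ]^0.7544.
s_Z/(n + g + δ)_Z = 0.17/0.106 = 1.6038; s_E/(n + g + δ)_E = 0.17/0.124 = 1.3710.
Ratio = (1.6038/1.3710)^0.7544 = 1.1698^0.7544 ≈ 1.1256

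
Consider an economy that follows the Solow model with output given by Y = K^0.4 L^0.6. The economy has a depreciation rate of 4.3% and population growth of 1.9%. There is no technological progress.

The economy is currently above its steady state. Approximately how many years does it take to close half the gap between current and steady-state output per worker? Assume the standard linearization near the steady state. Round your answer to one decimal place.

Near the steady state the convergence rate is λ = (1 − α)(n + δ).
λ = (1 − 0.4) × 0.062 = 0.6 × 0.062 = 0.0372
Half-life = ln 2 / λ = 0.6931 / 0.0372 ≈ 18.63 years

t_½ ≈ 18.6 years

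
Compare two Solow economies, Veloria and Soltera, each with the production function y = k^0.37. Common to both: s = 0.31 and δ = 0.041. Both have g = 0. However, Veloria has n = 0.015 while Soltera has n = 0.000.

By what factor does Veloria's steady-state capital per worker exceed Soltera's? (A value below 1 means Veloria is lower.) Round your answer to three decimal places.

k*_V / k*_S ≈ 0.610

Steady-state k* = [s/(n + δ)]^(1/(1−α)), so the ratio is [ (s_V/(n + δ)_V) / (s_S/(n + δ)_S) ]^1.5873.
s_V/(n + δ)_V = 0.31/0.056 = 5.5357; s_S/(n + δ)_S = 0.31/0.041 = 7.5610.
Ratio = (5.5357/7.5610)^1.5873 = 0.7321^1.5873 ≈ 0.6096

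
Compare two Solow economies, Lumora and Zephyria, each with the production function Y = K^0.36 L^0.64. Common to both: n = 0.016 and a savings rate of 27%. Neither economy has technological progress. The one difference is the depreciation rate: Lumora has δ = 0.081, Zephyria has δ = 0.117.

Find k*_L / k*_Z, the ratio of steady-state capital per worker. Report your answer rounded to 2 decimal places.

k*_L / k*_Z ≈ 1.64

Steady-state k* = [s/(n + δ)]^(1/(1−α)), so the ratio is [ (s_L/(n + δ)_L) / (s_Z/(n + δ)_Z) ]^1.5625.
s_L/(n + δ)_L = 0.27/0.097 = 2.7835; s_Z/(n + δ)_Z = 0.27/0.133 = 2.0301.
Ratio = (2.7835/2.0301)^1.5625 = 1.3711^1.5625 ≈ 1.6375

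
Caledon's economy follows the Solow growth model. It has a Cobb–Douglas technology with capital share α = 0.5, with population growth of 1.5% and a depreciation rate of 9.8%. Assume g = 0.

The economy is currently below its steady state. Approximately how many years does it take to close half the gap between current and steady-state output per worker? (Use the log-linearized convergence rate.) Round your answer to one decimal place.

t_½ ≈ 12.3 years

Near the steady state the convergence rate is λ = (1 − α)(n + δ).
λ = (1 − 0.5) × 0.113 = 0.5 × 0.113 = 0.0565
Half-life = ln 2 / λ = 0.6931 / 0.0565 ≈ 12.27 years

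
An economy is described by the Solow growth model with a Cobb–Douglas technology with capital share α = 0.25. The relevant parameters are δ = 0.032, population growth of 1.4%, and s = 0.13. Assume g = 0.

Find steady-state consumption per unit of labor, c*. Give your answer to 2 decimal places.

Steady state requires s·f(k) = (n + δ)·k, i.e. s·k^α = (n + δ)·k.
Rearranging, k^(1−α) = s / (n + δ).
k^0.75 = 0.13 / (0.014 + 0.032) = 0.13 / 0.046 = 2.8261
k* = 2.8261^(1/0.75) ≈ 3.9956
y* = (k*)^α = 3.9956^0.25 ≈ 1.4138
c* = (1 − s)·y* = (1 − 0.13) × 1.4138 ≈ 1.2300

c* = 1.23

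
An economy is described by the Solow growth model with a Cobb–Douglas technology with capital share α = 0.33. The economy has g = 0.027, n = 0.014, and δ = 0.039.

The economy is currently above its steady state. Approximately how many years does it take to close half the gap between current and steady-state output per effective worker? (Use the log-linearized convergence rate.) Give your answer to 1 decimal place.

Near the steady state the convergence rate is λ = (1 − α)(n + g + δ).
λ = (1 − 0.33) × 0.080 = 0.67 × 0.080 = 0.0536
Half-life = ln 2 / λ = 0.6931 / 0.0536 ≈ 12.93 years

about 12.9 years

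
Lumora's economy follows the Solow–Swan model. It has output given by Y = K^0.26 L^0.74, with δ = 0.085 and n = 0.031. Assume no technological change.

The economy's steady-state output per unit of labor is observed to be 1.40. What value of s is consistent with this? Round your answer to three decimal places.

s ≈ 0.302

In steady state, investment equals break-even investment: s·k^α = (n + δ)·k.
Since y* = [s/(n + δ)]^(α/(1−α)), we have s/(n + δ) = (y*)^((1−α)/α) = 1.40^2.8462 = 2.6056.
Therefore s = 2.6056 × (n + δ) = 2.6056 × 0.116 = 0.3022.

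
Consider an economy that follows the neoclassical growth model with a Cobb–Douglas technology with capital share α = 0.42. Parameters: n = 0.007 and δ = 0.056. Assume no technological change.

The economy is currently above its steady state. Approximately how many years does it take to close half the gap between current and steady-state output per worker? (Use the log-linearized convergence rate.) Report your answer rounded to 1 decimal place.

Near the steady state the convergence rate is λ = (1 − α)(n + δ).
λ = (1 − 0.42) × 0.063 = 0.58 × 0.063 = 0.03654
Half-life = ln 2 / λ = 0.6931 / 0.03654 ≈ 18.97 years

t_½ ≈ 19.0 years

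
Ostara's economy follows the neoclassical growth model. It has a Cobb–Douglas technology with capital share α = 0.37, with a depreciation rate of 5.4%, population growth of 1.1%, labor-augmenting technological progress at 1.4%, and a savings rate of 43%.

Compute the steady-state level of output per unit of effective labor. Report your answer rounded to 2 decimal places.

Steady state requires s·f(k) = (n + g + δ)·k, i.e. s·k^α = (n + g + δ)·k.
Dividing both sides by k: k^(1−α) = s / (n + g + δ).
k^0.63 = 0.43 / (0.011 + 0.014 + 0.054) = 0.43 / 0.079 = 5.4430
k* = 5.4430^(1/0.63) ≈ 14.7230
y* = (k*)^α = 14.7230^0.37 ≈ 2.7049

y* ≈ 2.70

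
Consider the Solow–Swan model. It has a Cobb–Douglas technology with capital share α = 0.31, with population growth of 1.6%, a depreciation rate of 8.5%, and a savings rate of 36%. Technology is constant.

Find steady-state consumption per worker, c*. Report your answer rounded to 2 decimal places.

c* ≈ 1.13

Steady state requires s·f(k) = (n + δ)·k, i.e. s·k^α = (n + δ)·k.
Rearranging, k^(1−α) = s / (n + δ).
k^0.69 = 0.36 / (0.016 + 0.085) = 0.36 / 0.101 = 3.5644
k* = 3.5644^(1/0.69) ≈ 6.3093
y* = (k*)^α = 6.3093^0.31 ≈ 1.7701
c* = (1 − s)·y* = (1 − 0.36) × 1.7701 ≈ 1.1329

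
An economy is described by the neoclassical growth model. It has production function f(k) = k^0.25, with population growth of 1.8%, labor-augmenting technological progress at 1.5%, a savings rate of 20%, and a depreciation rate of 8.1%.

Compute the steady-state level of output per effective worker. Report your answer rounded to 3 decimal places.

In steady state, investment equals break-even investment: s·k^α = (n + g + δ)·k.
Dividing both sides by k: k^(1−α) = s / (n + g + δ).
k^0.75 = 0.20 / (0.018 + 0.015 + 0.081) = 0.20 / 0.114 = 1.7544
k* = 1.7544^(1/0.75) ≈ 2.1159
y* = (k*)^α = 2.1159^0.25 ≈ 1.2061

y* ≈ 1.206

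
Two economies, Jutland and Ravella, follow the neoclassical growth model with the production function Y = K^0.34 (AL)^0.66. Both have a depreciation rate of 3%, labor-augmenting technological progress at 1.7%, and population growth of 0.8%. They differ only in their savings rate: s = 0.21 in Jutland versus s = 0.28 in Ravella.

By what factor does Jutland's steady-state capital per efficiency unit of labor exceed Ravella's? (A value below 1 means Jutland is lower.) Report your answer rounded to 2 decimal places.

Steady-state k* = [s/(n + g + δ)]^(1/(1−α)), so the ratio is [ (s_J/(n + g + δ)_J) / (s_R/(n + g + δ)_R) ]^1.5152.
s_J/(n + g + δ)_J = 0.21/0.055 = 3.8182; s_R/(n + g + δ)_R = 0.28/0.055 = 5.0909.
Ratio = (3.8182/5.0909)^1.5152 = 0.7500^1.5152 ≈ 0.6467

ratio ≈ 0.65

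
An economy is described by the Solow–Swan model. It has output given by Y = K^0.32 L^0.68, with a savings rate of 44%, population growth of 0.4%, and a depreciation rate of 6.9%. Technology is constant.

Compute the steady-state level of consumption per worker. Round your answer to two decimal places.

At the steady state, Δk = 0, so s·k^α = (n + δ)·k.
Rearranging, k^(1−α) = s / (n + δ).
k^0.68 = 0.44 / (0.004 + 0.069) = 0.44 / 0.073 = 6.0274
k* = 6.0274^(1/0.68) ≈ 14.0362
y* = (k*)^α = 14.0362^0.32 ≈ 2.3287
c* = (1 − s)·y* = (1 − 0.44) × 2.3287 ≈ 1.3041

c* ≈ 1.30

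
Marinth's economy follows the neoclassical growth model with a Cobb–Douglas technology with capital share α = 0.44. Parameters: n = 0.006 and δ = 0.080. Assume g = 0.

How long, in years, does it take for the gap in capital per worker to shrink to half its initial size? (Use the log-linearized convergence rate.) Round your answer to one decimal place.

Near the steady state the convergence rate is λ = (1 − α)(n + δ).
λ = (1 − 0.44) × 0.086 = 0.56 × 0.086 = 0.04816
Half-life = ln 2 / λ = 0.6931 / 0.04816 ≈ 14.39 years

half-life ≈ 14.4 years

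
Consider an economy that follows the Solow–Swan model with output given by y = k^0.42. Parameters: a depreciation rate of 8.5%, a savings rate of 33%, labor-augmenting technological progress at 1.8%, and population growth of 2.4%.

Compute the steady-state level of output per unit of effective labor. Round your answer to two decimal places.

Steady state requires s·f(k) = (n + g + δ)·k, i.e. s·k^α = (n + g + δ)·k.
Dividing both sides by k: k^(1−α) = s / (n + g + δ).
k^0.58 = 0.33 / (0.024 + 0.018 + 0.085) = 0.33 / 0.127 = 2.5984
k* = 2.5984^(1/0.58) ≈ 5.1881
y* = (k*)^α = 5.1881^0.42 ≈ 1.9967

y* = 2.00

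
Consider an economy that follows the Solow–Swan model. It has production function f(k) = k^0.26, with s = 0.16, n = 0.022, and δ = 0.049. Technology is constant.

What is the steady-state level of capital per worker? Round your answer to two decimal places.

k* ≈ 3.00

Steady state requires s·f(k) = (n + δ)·k, i.e. s·k^α = (n + δ)·k.
Rearranging, k^(1−α) = s / (n + δ).
k^0.74 = 0.16 / (0.022 + 0.049) = 0.16 / 0.071 = 2.2535
k* = 2.2535^(1/0.74) ≈ 2.9980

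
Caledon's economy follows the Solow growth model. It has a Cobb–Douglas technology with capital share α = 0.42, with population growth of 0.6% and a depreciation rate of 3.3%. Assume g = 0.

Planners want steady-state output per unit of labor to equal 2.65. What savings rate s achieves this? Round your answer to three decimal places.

At the steady state, Δk = 0, so s·k^α = (n + δ)·k.
Since y* = [s/(n + δ)]^(α/(1−α)), we have s/(n + δ) = (y*)^((1−α)/α) = 2.65^1.381 = 3.8415.
Therefore s = 3.8415 × (n + δ) = 3.8415 × 0.039 = 0.1498.

s ≈ 0.150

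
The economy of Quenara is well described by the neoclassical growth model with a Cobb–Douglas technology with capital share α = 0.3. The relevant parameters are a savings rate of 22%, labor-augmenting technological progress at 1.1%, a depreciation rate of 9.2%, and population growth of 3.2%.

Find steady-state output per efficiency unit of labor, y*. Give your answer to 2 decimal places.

y* ≈ 1.23

In steady state, investment equals break-even investment: s·k^α = (n + g + δ)·k.
Dividing both sides by k: k^(1−α) = s / (n + g + δ).
k^0.7 = 0.22 / (0.032 + 0.011 + 0.092) = 0.22 / 0.135 = 1.6296
k* = 1.6296^(1/0.7) ≈ 2.0090
y* = (k*)^α = 2.0090^0.3 ≈ 1.2328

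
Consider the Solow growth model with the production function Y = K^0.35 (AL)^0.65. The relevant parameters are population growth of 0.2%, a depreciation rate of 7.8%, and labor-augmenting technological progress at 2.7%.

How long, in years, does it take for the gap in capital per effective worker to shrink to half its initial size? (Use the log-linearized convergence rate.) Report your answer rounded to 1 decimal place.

Near the steady state the convergence rate is λ = (1 − α)(n + g + δ).
λ = (1 − 0.35) × 0.107 = 0.65 × 0.107 = 0.06955
Half-life = ln 2 / λ = 0.6931 / 0.06955 ≈ 9.97 years

about 10.0 years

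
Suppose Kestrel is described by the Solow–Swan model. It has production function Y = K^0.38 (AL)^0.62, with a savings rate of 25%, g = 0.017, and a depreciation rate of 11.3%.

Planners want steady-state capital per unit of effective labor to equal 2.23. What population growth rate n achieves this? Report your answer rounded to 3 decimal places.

n ≈ 0.022

In steady state, investment equals break-even investment: s·k^α = (n + g + δ)·k.
So s / (n + g + δ) = (k*)^(1−α) = 2.23^0.62 = 1.6442.
Therefore n + g + δ = s / 1.6442 = 0.25 / 1.6442 = 0.1520, so n = 0.1520 − 0.130 = 0.0220.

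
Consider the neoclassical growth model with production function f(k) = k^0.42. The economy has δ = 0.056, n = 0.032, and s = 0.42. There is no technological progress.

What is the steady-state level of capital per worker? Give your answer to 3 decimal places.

k* = 14.801

In steady state, investment equals break-even investment: s·k^α = (n + δ)·k.
Rearranging, k^(1−α) = s / (n + δ).
k^0.58 = 0.42 / (0.032 + 0.056) = 0.42 / 0.088 = 4.7727
k* = 4.7727^(1/0.58) ≈ 14.8007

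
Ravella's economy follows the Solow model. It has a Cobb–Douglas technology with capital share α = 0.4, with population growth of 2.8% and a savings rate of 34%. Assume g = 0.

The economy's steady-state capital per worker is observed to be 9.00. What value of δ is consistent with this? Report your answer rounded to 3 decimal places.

In steady state, investment equals break-even investment: s·k^α = (n + δ)·k.
So s / (n + δ) = (k*)^(1−α) = 9.00^0.6 = 3.7372.
Therefore n + δ = s / 3.7372 = 0.34 / 3.7372 = 0.0910, so δ = 0.0910 − 0.028 = 0.0630.

δ ≈ 0.063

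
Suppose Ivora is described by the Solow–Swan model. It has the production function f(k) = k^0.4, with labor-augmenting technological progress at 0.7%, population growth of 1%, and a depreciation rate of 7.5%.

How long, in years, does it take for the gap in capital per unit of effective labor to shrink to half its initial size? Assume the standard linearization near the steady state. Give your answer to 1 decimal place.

half-life ≈ 12.6 years

Near the steady state the convergence rate is λ = (1 − α)(n + g + δ).
λ = (1 − 0.4) × 0.092 = 0.6 × 0.092 = 0.0552
Half-life = ln 2 / λ = 0.6931 / 0.0552 ≈ 12.56 years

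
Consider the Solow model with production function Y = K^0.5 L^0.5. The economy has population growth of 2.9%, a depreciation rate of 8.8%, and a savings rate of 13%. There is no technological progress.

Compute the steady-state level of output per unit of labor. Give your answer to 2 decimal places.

y* = 1.11

At the steady state, Δk = 0, so s·k^α = (n + δ)·k.
Rearranging, k^(1−α) = s / (n + δ).
k^0.5 = 0.13 / (0.029 + 0.088) = 0.13 / 0.117 = 1.1111
k* = 1.1111^(1/0.5) ≈ 1.2345
y* = (k*)^α = 1.2345^0.5 ≈ 1.1111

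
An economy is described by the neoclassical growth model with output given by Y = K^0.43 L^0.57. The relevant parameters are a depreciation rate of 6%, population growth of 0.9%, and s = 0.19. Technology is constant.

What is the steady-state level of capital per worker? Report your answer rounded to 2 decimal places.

k* ≈ 5.91

Steady state requires s·f(k) = (n + δ)·k, i.e. s·k^α = (n + δ)·k.
Dividing both sides by k: k^(1−α) = s / (n + δ).
k^0.57 = 0.19 / (0.009 + 0.060) = 0.19 / 0.069 = 2.7536
k* = 2.7536^(1/0.57) ≈ 5.9123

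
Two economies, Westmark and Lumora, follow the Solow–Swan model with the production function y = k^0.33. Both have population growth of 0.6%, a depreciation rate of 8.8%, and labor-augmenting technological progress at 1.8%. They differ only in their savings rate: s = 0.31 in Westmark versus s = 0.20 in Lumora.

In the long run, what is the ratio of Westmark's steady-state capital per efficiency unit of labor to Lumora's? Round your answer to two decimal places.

k*_W / k*_L ≈ 1.92

Steady-state k* = [s/(n + g + δ)]^(1/(1−α)), so the ratio is [ (s_W/(n + g + δ)_W) / (s_L/(n + g + δ)_L) ]^1.4925.
s_W/(n + g + δ)_W = 0.31/0.112 = 2.7679; s_L/(n + g + δ)_L = 0.20/0.112 = 1.7857.
Ratio = (2.7679/1.7857)^1.4925 = 1.5500^1.4925 ≈ 1.9234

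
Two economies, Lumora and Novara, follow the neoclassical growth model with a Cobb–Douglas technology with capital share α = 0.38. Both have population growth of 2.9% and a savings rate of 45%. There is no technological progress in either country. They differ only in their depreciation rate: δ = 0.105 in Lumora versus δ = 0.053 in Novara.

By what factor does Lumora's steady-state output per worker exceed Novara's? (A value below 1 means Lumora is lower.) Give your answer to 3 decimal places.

Steady-state y* = [s/(n + δ)]^(α/(1−α)), so the ratio is [ (s_L/(n + δ)_L) / (s_N/(n + δ)_N) ]^0.6129.
s_L/(n + δ)_L = 0.45/0.134 = 3.3582; s_N/(n + δ)_N = 0.45/0.082 = 5.4878.
Ratio = (3.3582/5.4878)^0.6129 = 0.6119^0.6129 ≈ 0.7400

ratio ≈ 0.740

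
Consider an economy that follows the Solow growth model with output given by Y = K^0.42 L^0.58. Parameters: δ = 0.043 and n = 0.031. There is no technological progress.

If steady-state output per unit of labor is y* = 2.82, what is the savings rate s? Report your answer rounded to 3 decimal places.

s ≈ 0.310

Steady state requires s·f(k) = (n + δ)·k, i.e. s·k^α = (n + δ)·k.
Since y* = [s/(n + δ)]^(α/(1−α)), we have s/(n + δ) = (y*)^((1−α)/α) = 2.82^1.381 = 4.1859.
Therefore s = 4.1859 × (n + δ) = 4.1859 × 0.074 = 0.3098.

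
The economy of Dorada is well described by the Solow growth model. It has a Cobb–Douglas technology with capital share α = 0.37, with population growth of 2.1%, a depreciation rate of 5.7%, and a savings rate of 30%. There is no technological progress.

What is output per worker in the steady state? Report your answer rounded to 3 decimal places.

y* ≈ 2.206

In steady state, investment equals break-even investment: s·k^α = (n + δ)·k.
Rearranging, k^(1−α) = s / (n + δ).
k^0.63 = 0.30 / (0.021 + 0.057) = 0.30 / 0.078 = 3.8462
k* = 3.8462^(1/0.63) ≈ 8.4844
y* = (k*)^α = 8.4844^0.37 ≈ 2.2059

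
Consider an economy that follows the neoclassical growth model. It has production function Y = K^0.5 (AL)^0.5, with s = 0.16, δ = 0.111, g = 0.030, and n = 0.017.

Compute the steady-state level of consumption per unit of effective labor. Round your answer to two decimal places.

In steady state, investment equals break-even investment: s·k^α = (n + g + δ)·k.
Rearranging, k^(1−α) = s / (n + g + δ).
k^0.5 = 0.16 / (0.017 + 0.030 + 0.111) = 0.16 / 0.158 = 1.0127
k* = 1.0127^(1/0.5) ≈ 1.0256
y* = (k*)^α = 1.0256^0.5 ≈ 1.0127
c* = (1 − s)·y* = (1 − 0.16) × 1.0127 ≈ 0.8507

c* ≈ 0.85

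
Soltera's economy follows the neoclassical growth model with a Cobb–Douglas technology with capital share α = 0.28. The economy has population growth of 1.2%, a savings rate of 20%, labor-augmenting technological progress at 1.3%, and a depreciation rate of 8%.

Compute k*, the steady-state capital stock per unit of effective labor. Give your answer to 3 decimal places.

Steady state requires s·f(k) = (n + g + δ)·k, i.e. s·k^α = (n + g + δ)·k.
Dividing both sides by k: k^(1−α) = s / (n + g + δ).
k^0.72 = 0.20 / (0.012 + 0.013 + 0.080) = 0.20 / 0.105 = 1.9048
k* = 1.9048^(1/0.72) ≈ 2.4473

k* = 2.447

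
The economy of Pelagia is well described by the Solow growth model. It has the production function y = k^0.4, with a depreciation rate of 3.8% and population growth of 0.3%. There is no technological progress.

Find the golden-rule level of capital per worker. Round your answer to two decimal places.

The golden rule sets f'(k) = n + δ, i.e. α·k^(α−1) = n + δ.
So k^(1−α) = α / (n + δ) = 0.4 / 0.041 = 9.7561.
k_gold = 9.7561^(1/0.6) ≈ 44.5445

k_gold ≈ 44.54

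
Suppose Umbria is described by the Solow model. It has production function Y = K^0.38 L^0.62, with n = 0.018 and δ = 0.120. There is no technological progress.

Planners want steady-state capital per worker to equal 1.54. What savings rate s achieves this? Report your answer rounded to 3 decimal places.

At the steady state, Δk = 0, so s·k^α = (n + δ)·k.
So s / (n + δ) = (k*)^(1−α) = 1.54^0.62 = 1.3070.
Therefore s = 1.3070 × (n + δ) = 1.3070 × 0.138 = 0.1804.

s ≈ 0.180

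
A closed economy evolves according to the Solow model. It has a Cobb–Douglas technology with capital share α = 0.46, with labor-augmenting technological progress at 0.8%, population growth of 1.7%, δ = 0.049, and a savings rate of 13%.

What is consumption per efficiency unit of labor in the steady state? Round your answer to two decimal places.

At the steady state, Δk = 0, so s·k^α = (n + g + δ)·k.
Rearranging, k^(1−α) = s / (n + g + δ).
k^0.54 = 0.13 / (0.017 + 0.008 + 0.049) = 0.13 / 0.074 = 1.7568
k* = 1.7568^(1/0.54) ≈ 2.8392
y* = (k*)^α = 2.8392^0.46 ≈ 1.6161
c* = (1 − s)·y* = (1 − 0.13) × 1.6161 ≈ 1.4060

c* = 1.41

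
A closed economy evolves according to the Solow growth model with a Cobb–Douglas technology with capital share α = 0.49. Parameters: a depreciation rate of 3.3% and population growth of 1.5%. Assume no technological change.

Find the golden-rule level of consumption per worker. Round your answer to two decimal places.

At the golden rule, f'(k) = n + δ, so α·k^(α−1) = n + δ and k_gold = (α/(n + δ))^(1/(1−α)).
k_gold = (0.49/0.048)^(1/0.51) = 10.2083^1.9608 ≈ 95.1384
c_gold = f(k_gold) − (n + δ)·k_gold = 9.3195 − 0.048×95.1384 ≈ 4.7529

c_gold ≈ 4.75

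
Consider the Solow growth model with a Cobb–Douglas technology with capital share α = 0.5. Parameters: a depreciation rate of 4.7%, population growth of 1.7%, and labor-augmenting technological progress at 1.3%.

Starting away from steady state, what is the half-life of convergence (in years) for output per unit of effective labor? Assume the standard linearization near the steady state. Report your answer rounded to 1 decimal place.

Near the steady state the convergence rate is λ = (1 − α)(n + g + δ).
λ = (1 − 0.5) × 0.077 = 0.5 × 0.077 = 0.0385
Half-life = ln 2 / λ = 0.6931 / 0.0385 ≈ 18.00 years

half-life ≈ 18.0 years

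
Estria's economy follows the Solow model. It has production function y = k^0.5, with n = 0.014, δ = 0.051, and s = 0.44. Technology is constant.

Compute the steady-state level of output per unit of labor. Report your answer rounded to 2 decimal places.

y* = 6.77

Steady state requires s·f(k) = (n + δ)·k, i.e. s·k^α = (n + δ)·k.
Rearranging, k^(1−α) = s / (n + δ).
k^0.5 = 0.44 / (0.014 + 0.051) = 0.44 / 0.065 = 6.7692
k* = 6.7692^(1/0.5) ≈ 45.8221
y* = (k*)^α = 45.8221^0.5 ≈ 6.7692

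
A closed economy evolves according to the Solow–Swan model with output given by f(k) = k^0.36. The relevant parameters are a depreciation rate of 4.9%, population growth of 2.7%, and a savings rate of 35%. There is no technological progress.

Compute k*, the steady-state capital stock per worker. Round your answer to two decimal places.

k* = 10.87

At the steady state, Δk = 0, so s·k^α = (n + δ)·k.
Dividing both sides by k: k^(1−α) = s / (n + δ).
k^0.64 = 0.35 / (0.027 + 0.049) = 0.35 / 0.076 = 4.6053
k* = 4.6053^(1/0.64) ≈ 10.8728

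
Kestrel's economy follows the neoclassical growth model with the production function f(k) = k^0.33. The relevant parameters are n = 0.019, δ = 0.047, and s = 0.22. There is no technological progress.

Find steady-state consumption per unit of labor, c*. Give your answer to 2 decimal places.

c* = 1.41

At the steady state, Δk = 0, so s·k^α = (n + δ)·k.
Rearranging, k^(1−α) = s / (n + δ).
k^0.67 = 0.22 / (0.019 + 0.047) = 0.22 / 0.066 = 3.3333
k* = 3.3333^(1/0.67) ≈ 6.0313
y* = (k*)^α = 6.0313^0.33 ≈ 1.8094
c* = (1 − s)·y* = (1 − 0.22) × 1.8094 ≈ 1.4113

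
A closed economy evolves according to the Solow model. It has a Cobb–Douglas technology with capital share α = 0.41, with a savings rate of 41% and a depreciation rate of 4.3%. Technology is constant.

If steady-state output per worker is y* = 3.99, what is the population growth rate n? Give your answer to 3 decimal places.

Steady state requires s·f(k) = (n + δ)·k, i.e. s·k^α = (n + δ)·k.
Since y* = [s/(n + δ)]^(α/(1−α)), we have s/(n + δ) = (y*)^((1−α)/α) = 3.99^1.439 = 7.3249.
Therefore n + δ = s / 7.3249 = 0.41 / 7.3249 = 0.0560, so n = 0.0560 − 0.043 = 0.0130.

n ≈ 0.013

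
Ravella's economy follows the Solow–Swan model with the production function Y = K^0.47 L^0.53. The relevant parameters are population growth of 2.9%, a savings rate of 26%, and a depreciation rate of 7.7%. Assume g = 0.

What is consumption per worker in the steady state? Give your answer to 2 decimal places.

c* = 1.64

Steady state requires s·f(k) = (n + δ)·k, i.e. s·k^α = (n + δ)·k.
Dividing both sides by k: k^(1−α) = s / (n + δ).
k^0.53 = 0.26 / (0.029 + 0.077) = 0.26 / 0.106 = 2.4528
k* = 2.4528^(1/0.53) ≈ 5.4352
y* = (k*)^α = 5.4352^0.47 ≈ 2.2159
c* = (1 − s)·y* = (1 − 0.26) × 2.2159 ≈ 1.6398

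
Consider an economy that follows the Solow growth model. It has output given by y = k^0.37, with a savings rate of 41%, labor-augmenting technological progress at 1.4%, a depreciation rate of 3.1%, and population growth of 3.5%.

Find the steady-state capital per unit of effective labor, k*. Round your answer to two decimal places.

In steady state, investment equals break-even investment: s·k^α = (n + g + δ)·k.
Rearranging, k^(1−α) = s / (n + g + δ).
k^0.63 = 0.41 / (0.035 + 0.014 + 0.031) = 0.41 / 0.080 = 5.1250
k* = 5.1250^(1/0.63) ≈ 13.3813

k* ≈ 13.38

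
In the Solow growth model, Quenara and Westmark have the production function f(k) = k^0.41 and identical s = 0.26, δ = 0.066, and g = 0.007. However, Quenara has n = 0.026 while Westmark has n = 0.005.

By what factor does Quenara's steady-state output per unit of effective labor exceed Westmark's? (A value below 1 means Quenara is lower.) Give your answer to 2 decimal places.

ratio ≈ 0.85

Steady-state y* = [s/(n + g + δ)]^(α/(1−α)), so the ratio is [ (s_Q/(n + g + δ)_Q) / (s_W/(n + g + δ)_W) ]^0.6949.
s_Q/(n + g + δ)_Q = 0.26/0.099 = 2.6263; s_W/(n + g + δ)_W = 0.26/0.078 = 3.3333.
Ratio = (2.6263/3.3333)^0.6949 = 0.7879^0.6949 ≈ 0.8473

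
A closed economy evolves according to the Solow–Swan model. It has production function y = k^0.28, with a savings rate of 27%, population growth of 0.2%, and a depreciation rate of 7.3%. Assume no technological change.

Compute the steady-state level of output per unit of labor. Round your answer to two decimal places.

y* = 1.65

In steady state, investment equals break-even investment: s·k^α = (n + δ)·k.
Rearranging, k^(1−α) = s / (n + δ).
k^0.72 = 0.27 / (0.002 + 0.073) = 0.27 / 0.075 = 3.6000
k* = 3.6000^(1/0.72) ≈ 5.9244
y* = (k*)^α = 5.9244^0.28 ≈ 1.6457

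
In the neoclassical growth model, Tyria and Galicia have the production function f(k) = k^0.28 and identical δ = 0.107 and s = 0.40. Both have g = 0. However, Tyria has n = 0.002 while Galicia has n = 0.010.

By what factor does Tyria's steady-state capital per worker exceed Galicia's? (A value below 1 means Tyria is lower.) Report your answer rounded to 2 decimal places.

Steady-state k* = [s/(n + δ)]^(1/(1−α)), so the ratio is [ (s_T/(n + δ)_T) / (s_G/(n + δ)_G) ]^1.3889.
s_T/(n + δ)_T = 0.40/0.109 = 3.6697; s_G/(n + δ)_G = 0.40/0.117 = 3.4188.
Ratio = (3.6697/3.4188)^1.3889 = 1.0734^1.3889 ≈ 1.1034

ratio ≈ 1.10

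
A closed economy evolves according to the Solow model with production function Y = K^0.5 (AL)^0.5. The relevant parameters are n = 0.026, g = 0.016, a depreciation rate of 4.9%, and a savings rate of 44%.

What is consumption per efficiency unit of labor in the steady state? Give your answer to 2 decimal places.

In steady state, investment equals break-even investment: s·k^α = (n + g + δ)·k.
Dividing both sides by k: k^(1−α) = s / (n + g + δ).
k^0.5 = 0.44 / (0.026 + 0.016 + 0.049) = 0.44 / 0.091 = 4.8352
k* = 4.8352^(1/0.5) ≈ 23.3792
y* = (k*)^α = 23.3792^0.5 ≈ 4.8352
c* = (1 − s)·y* = (1 − 0.44) × 4.8352 ≈ 2.7077

c* ≈ 2.71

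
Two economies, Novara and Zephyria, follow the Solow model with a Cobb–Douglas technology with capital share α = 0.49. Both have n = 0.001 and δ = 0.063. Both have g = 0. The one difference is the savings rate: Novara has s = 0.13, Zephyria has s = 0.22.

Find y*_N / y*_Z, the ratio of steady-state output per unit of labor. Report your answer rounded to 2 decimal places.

ratio ≈ 0.60

Steady-state y* = [s/(n + δ)]^(α/(1−α)), so the ratio is [ (s_N/(n + δ)_N) / (s_Z/(n + δ)_Z) ]^0.9608.
s_N/(n + δ)_N = 0.13/0.064 = 2.0313; s_Z/(n + δ)_Z = 0.22/0.064 = 3.4375.
Ratio = (2.0313/3.4375)^0.9608 = 0.5909^0.9608 ≈ 0.6032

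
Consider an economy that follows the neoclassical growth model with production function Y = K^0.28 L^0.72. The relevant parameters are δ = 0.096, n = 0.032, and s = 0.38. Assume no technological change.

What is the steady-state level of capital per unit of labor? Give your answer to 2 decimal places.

k* = 4.53

Steady state requires s·f(k) = (n + δ)·k, i.e. s·k^α = (n + δ)·k.
Dividing both sides by k: k^(1−α) = s / (n + δ).
k^0.72 = 0.38 / (0.032 + 0.096) = 0.38 / 0.128 = 2.9688
k* = 2.9688^(1/0.72) ≈ 4.5328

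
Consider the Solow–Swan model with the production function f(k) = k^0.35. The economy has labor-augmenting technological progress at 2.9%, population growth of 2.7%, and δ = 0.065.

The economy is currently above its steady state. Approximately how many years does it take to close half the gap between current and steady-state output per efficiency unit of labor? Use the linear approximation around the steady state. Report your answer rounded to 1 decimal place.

Near the steady state the convergence rate is λ = (1 − α)(n + g + δ).
λ = (1 − 0.35) × 0.121 = 0.65 × 0.121 = 0.07865
Half-life = ln 2 / λ = 0.6931 / 0.07865 ≈ 8.81 years

about 8.8 years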